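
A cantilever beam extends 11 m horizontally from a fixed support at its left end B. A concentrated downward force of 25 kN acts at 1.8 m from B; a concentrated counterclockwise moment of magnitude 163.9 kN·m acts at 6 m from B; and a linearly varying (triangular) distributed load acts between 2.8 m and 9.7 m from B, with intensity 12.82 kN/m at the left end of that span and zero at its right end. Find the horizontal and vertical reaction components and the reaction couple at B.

Resultant of the triangular load: ½ × 12.82 × 6.9 = 44.229 kN, acting at 5.1 m from B (one-third of the span from the peak).
ΣF_x = 0: B_x = 0.
ΣF_y = 0: B_y − 25 − ½·12.82·6.9 = 0 → B_y = 69.23 kN.
ΣM about B: M_B − 25·1.8 + 163.9 − (½·12.82·6.9)·5.1 = 0 → M_B = 106.7 kN·m.

B_x = 0, B_y = 69.23 kN, M_B = 106.7 kN·m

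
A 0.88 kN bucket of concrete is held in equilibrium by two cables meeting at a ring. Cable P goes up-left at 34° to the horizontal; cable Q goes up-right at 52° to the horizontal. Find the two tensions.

ΣF_x = 0: −T_P·cos34° + T_Q·cos52° = 0 → T_Q = 1.34658·T_P.
ΣF_y = 0: T_P·sin34° + T_Q·sin52° = 0.88.
Substitute: T_P·(0.559193 + 1.34658·0.788011) = 0.88 → T_P = 0.543105 ≈ 0.5431 kN.
Then T_Q = 1.34658 × 0.543105 = 0.7313 kN.

T_P = 0.5431 kN, T_Q = 0.7313 kN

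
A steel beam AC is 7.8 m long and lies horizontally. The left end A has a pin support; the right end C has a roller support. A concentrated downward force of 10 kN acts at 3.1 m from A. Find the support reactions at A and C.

A_x = 0, A_y = 6.026 kN, C_y = 3.974 kN

Taking moments about A: C_y·7.8 − 10·3.1 = 0 → C_y = 31/7.8 = 3.97436 ≈ 3.974 kN.
ΣF_y = 0: A_y + 3.97436 − 10 = 0 → A_y = 6.026 kN.
ΣF_x = 0: no horizontal applied forces, so A_x = 0.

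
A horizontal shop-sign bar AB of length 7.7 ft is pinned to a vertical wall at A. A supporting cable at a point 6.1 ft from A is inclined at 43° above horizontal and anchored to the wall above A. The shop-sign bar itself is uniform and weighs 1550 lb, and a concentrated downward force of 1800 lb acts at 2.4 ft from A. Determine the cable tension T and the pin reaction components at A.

ΣM about A: T·sin43°·6.1 − 1550·3.85 − 1800·2.4 = 0 → T = 10287.5/(6.1·0.681998) = 2472.85 ≈ 2473 lb.
ΣF_x = 0: A_x − T·cos43° = 0 → A_x = 2472.85 × 0.731354 = 1809 lb.
ΣF_y = 0: A_y + T·sin43° − 1550 − 1800 = 0 → A_y = 3350 − 2472.85 × 0.681998 = 1664 lb.

T = 2473 lb, A_x = 1809 lb, A_y = 1664 lb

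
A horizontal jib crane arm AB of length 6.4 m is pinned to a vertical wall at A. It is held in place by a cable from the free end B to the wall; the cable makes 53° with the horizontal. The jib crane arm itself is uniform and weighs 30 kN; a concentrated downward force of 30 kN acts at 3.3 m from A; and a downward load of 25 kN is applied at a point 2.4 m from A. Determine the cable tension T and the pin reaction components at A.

ΣM about A: T·sin53°·6.4 − 30·3.2 − 30·3.3 − 25·2.4 = 0 → T = 255/(6.4·0.798636) = 49.8897 ≈ 49.89 kN.
ΣF_x = 0: A_x − T·cos53° = 0 → A_x = 49.8897 × 0.601815 = 30.02 kN.
ΣF_y = 0: A_y + T·sin53° − 30 − 30 − 25 = 0 → A_y = 85 − 49.8897 × 0.798636 = 45.16 kN.

T = 49.89 kN, A_x = 30.02 kN, A_y = 45.16 kN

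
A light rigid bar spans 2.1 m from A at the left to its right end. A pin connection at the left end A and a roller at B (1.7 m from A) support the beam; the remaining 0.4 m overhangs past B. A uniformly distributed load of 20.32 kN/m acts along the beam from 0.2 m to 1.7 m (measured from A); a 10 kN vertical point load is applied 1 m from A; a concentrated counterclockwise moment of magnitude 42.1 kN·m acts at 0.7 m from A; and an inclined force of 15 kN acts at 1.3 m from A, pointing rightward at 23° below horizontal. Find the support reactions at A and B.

Resultant of the distributed load: 20.32 × 1.5 = 30.48 kN at 0.95 m from A.
ΣM about A: B_y·1.7 − (20.32·1.5)·0.95 − 10·1 + 42.1 − 15·sin23°·1.3 = 0 → B_y = 4.47526/1.7 = 2.63251 ≈ 2.633 kN.
ΣF_y = 0: A_y + 2.63251 − 20.32·1.5 − 10 − 15·sin23° = 0 → A_y = 43.71 kN.
ΣF_x = 0: A_x + 15·cos23° = 0 → A_x = -13.81 kN.

A_x = -13.81 kN, A_y = 43.71 kN, B_y = 2.633 kN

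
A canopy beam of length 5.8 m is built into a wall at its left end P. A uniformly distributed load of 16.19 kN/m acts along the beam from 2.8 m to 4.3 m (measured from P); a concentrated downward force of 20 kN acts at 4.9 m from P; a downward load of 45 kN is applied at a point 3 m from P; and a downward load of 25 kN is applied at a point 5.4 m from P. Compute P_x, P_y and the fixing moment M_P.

P_x = 0, P_y = 114.3 kN, M_P = 454.2 kN·m

Resultant of the distributed load: 16.19 × 1.5 = 24.285 kN at 3.55 m from P.
ΣF_x = 0: P_x = 0.
ΣF_y = 0: P_y − 16.19·1.5 − 20 − 45 − 25 = 0 → P_y = 114.3 kN.
ΣM about P: M_P − (16.19·1.5)·3.55 − 20·4.9 − 45·3 − 25·5.4 = 0 → M_P = 454.2 kN·m.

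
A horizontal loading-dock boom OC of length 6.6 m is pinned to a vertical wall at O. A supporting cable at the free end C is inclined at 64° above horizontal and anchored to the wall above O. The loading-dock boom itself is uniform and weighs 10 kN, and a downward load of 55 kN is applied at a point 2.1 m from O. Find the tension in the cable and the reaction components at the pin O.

T = 25.03 kN, O_x = 10.97 kN, O_y = 42.50 kN

ΣM about O: T·sin64°·6.6 − 10·3.3 − 55·2.1 = 0 → T = 148.5/(6.6·0.898794) = 25.0335 ≈ 25.03 kN.
ΣF_x = 0: O_x − T·cos64° = 0 → O_x = 25.0335 × 0.438371 = 10.97 kN.
ΣF_y = 0: O_y + T·sin64° − 10 − 55 = 0 → O_y = 65 − 25.0335 × 0.898794 = 42.50 kN.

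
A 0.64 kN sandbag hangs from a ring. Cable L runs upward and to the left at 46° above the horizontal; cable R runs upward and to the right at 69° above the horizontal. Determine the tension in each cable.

ΣF_x = 0: −T_L·cos46° + T_R·cos69° = 0 → T_R = 1.93839·T_L.
ΣF_y = 0: T_L·sin46° + T_R·sin69° = 0.64.
Substitute: T_L·(0.71934 + 1.93839·0.93358) = 0.64 → T_L = 0.253066 ≈ 0.2531 kN.
Then T_R = 1.93839 × 0.253066 = 0.4905 kN.

T_L = 0.2531 kN, T_R = 0.4905 kN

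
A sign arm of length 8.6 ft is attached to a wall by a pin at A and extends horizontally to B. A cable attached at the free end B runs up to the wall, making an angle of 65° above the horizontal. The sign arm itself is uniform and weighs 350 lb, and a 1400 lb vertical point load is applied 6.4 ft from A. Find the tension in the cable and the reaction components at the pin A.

ΣM about A: T·sin65°·8.6 − 350·4.3 − 1400·6.4 = 0 → T = 10465/(8.6·0.906308) = 1342.66 ≈ 1343 lb.
ΣF_x = 0: A_x − T·cos65° = 0 → A_x = 1342.66 × 0.422618 = 567.4 lb.
ΣF_y = 0: A_y + T·sin65° − 350 − 1400 = 0 → A_y = 1750 − 1342.66 × 0.906308 = 533.1 lb.

T = 1343 lb, A_x = 567.4 lb, A_y = 533.1 lb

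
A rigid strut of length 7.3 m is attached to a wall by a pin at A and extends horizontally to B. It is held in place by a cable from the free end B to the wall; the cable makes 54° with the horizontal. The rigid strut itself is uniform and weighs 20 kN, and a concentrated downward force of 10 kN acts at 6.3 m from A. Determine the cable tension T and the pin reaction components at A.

ΣM about A: T·sin54°·7.3 − 20·3.65 − 10·6.3 = 0 → T = 136/(7.3·0.809017) = 23.0281 ≈ 23.03 kN.
ΣF_x = 0: A_x − T·cos54° = 0 → A_x = 23.0281 × 0.587785 = 13.54 kN.
ΣF_y = 0: A_y + T·sin54° − 20 − 10 = 0 → A_y = 30 − 23.0281 × 0.809017 = 11.37 kN.

T = 23.03 kN, A_x = 13.54 kN, A_y = 11.37 kN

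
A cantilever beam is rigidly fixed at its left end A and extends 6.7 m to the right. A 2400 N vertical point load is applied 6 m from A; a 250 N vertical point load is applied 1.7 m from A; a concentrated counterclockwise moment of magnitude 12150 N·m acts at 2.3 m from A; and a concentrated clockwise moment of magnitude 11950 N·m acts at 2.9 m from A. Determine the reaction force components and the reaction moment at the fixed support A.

A_x = 0, A_y = 2650 N, M_A = 14620 N·m

ΣF_x = 0: A_x = 0.
ΣF_y = 0: A_y − 2400 − 250 = 0 → A_y = 2650 N.
ΣM about A: M_A − 2400·6 − 250·1.7 + 12150 − 11950 = 0 → M_A = 14620 N·m.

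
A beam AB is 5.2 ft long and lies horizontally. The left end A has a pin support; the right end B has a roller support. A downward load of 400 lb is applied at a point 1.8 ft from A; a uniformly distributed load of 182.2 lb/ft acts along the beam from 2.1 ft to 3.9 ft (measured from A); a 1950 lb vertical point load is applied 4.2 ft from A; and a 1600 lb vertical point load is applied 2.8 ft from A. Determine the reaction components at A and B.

Resultant of the distributed load: 182.2 × 1.8 = 327.96 lb at 3 ft from A.
ΣM about A: B_y·5.2 − 400·1.8 − (182.2·1.8)·3 − 1950·4.2 − 1600·2.8 = 0 → B_y = 14373.88/5.2 = 2764.21 ≈ 2764 lb.
ΣF_y = 0: A_y + 2764.21 − 400 − 182.2·1.8 − 1950 − 1600 = 0 → A_y = 1514 lb.
ΣF_x = 0: no horizontal applied forces, so A_x = 0.

A_x = 0, A_y = 1514 lb, B_y = 2764 lb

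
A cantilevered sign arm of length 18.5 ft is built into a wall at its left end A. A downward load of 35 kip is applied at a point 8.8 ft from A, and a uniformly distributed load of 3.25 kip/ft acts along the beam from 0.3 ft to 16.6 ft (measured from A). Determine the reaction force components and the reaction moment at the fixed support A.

Resultant of the distributed load: 3.25 × 16.3 = 52.975 kip at 8.45 ft from A.
ΣF_x = 0: A_x = 0.
ΣF_y = 0: A_y − 35 − 3.25·16.3 = 0 → A_y = 87.97 kip.
ΣM about A: M_A − 35·8.8 − (3.25·16.3)·8.45 = 0 → M_A = 755.6 kip·ft.

A_x = 0, A_y = 87.97 kip, M_A = 755.6 kip·ft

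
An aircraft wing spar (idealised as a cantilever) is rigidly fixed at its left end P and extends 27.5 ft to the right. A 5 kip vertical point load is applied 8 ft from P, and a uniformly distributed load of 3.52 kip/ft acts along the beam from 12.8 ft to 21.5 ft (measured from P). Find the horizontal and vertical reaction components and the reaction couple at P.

Resultant of the distributed load: 3.52 × 8.7 = 30.624 kip at 17.15 ft from P.
ΣF_x = 0: P_x = 0.
ΣF_y = 0: P_y − 5 − 3.52·8.7 = 0 → P_y = 35.62 kip.
ΣM about P: M_P − 5·8 − (3.52·8.7)·17.15 = 0 → M_P = 565.2 kip·ft.

P_x = 0, P_y = 35.62 kip, M_P = 565.2 kip·ft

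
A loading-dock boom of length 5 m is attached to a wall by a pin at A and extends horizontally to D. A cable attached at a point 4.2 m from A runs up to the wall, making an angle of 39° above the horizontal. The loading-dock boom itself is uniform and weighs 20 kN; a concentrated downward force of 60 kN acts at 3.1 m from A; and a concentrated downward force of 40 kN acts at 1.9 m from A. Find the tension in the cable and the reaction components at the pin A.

T = 118.0 kN, A_x = 91.74 kN, A_y = 45.71 kN

ΣM about A: T·sin39°·4.2 − 20·2.5 − 60·3.1 − 40·1.9 = 0 → T = 312/(4.2·0.62932) = 118.041 ≈ 118.0 kN.
ΣF_x = 0: A_x − T·cos39° = 0 → A_x = 118.041 × 0.777146 = 91.74 kN.
ΣF_y = 0: A_y + T·sin39° − 20 − 60 − 40 = 0 → A_y = 120 − 118.041 × 0.62932 = 45.71 kN.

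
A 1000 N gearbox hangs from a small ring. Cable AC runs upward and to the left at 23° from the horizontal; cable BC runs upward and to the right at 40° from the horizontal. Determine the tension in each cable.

ΣF_x = 0: −T_AC·cos23° + T_BC·cos40° = 0 → T_BC = 1.20163·T_AC.
ΣF_y = 0: T_AC·sin23° + T_BC·sin40° = 1000.
Substitute: T_AC·(0.390731 + 1.20163·0.642788) = 1000 → T_AC = 859.753 ≈ 859.8 N.
Then T_BC = 1.20163 × 859.753 = 1033 N.

T_AC = 859.8 N, T_BC = 1033 N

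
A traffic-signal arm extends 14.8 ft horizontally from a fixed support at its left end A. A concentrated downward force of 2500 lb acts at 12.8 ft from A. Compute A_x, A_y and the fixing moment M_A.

A_x = 0, A_y = 2500 lb, M_A = 32000 lb·ft

ΣF_x = 0: A_x = 0.
ΣF_y = 0: A_y − 2500 = 0 → A_y = 2500 lb.
ΣM about A: M_A − 2500·12.8 = 0 → M_A = 32000 lb·ft.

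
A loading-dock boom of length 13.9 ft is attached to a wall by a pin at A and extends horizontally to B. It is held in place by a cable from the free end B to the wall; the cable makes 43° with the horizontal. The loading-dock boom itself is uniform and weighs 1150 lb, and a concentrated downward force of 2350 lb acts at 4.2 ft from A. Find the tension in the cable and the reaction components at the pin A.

ΣM about A: T·sin43°·13.9 − 1150·6.95 − 2350·4.2 = 0 → T = 17862.5/(13.9·0.681998) = 1884.28 ≈ 1884 lb.
ΣF_x = 0: A_x − T·cos43° = 0 → A_x = 1884.28 × 0.731354 = 1378 lb.
ΣF_y = 0: A_y + T·sin43° − 1150 − 2350 = 0 → A_y = 3500 − 1884.28 × 0.681998 = 2215 lb.

T = 1884 lb, A_x = 1378 lb, A_y = 2215 lb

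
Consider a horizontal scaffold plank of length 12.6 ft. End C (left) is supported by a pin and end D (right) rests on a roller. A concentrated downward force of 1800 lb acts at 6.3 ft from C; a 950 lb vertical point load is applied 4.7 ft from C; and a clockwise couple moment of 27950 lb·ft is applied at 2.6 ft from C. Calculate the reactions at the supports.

Moments about C: D_y·12.6 − 1800·6.3 − 950·4.7 − 27950 = 0 → D_y = 43755/12.6 = 3472.62 ≈ 3473 lb.
ΣF_y = 0: C_y + 3472.62 − 1800 − 950 = 0 → C_y = -722.6 lb.
ΣF_x = 0: no horizontal applied forces, so C_x = 0.

C_x = 0, C_y = -722.6 lb, D_y = 3473 lb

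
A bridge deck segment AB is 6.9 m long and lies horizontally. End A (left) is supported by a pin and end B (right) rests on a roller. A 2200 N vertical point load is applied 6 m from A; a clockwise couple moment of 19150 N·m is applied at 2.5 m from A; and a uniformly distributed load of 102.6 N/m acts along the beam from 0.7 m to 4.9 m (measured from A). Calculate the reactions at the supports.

A_x = 0, A_y = -2232 N, B_y = 4863 N

Resultant of the distributed load: 102.6 × 4.2 = 430.92 N at 2.8 m from A.
Taking moments about A: B_y·6.9 − 2200·6 − 19150 − (102.6·4.2)·2.8 = 0 → B_y = 33556.576/6.9 = 4863.27 ≈ 4863 N.
ΣF_y = 0: A_y + 4863.27 − 2200 − 102.6·4.2 = 0 → A_y = -2232 N.
ΣF_x = 0: no horizontal applied forces, so A_x = 0.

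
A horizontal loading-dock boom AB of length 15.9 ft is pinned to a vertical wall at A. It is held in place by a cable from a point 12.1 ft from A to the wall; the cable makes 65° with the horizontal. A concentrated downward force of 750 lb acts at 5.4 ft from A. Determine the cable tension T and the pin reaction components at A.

T = 369.3 lb, A_x = 156.1 lb, A_y = 415.3 lb

ΣM about A: T·sin65°·12.1 − 750·5.4 = 0 → T = 4050/(12.1·0.906308) = 369.312 ≈ 369.3 lb.
ΣF_x = 0: A_x − T·cos65° = 0 → A_x = 369.312 × 0.422618 = 156.1 lb.
ΣF_y = 0: A_y + T·sin65° − 750 = 0 → A_y = 750 − 369.312 × 0.906308 = 415.3 lb.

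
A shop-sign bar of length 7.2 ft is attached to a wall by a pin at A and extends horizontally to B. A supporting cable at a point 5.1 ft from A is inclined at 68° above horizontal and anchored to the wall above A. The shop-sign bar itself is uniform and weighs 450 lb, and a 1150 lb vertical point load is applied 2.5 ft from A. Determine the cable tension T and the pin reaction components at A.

T = 950.6 lb, A_x = 356.1 lb, A_y = 718.6 lb

ΣM about A: T·sin68°·5.1 − 450·3.6 − 1150·2.5 = 0 → T = 4495/(5.1·0.927184) = 950.591 ≈ 950.6 lb.
ΣF_x = 0: A_x − T·cos68° = 0 → A_x = 950.591 × 0.374607 = 356.1 lb.
ΣF_y = 0: A_y + T·sin68° − 450 − 1150 = 0 → A_y = 1600 − 950.591 × 0.927184 = 718.6 lb.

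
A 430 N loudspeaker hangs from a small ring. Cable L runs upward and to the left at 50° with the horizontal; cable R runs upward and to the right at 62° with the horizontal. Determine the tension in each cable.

T_L = 217.7 N, T_R = 298.1 N

ΣF_x = 0: −T_L·cos50° + T_R·cos62° = 0 → T_R = 1.36917·T_L.
ΣF_y = 0: T_L·sin50° + T_R·sin62° = 430.
Substitute: T_L·(0.766044 + 1.36917·0.882948) = 430 → T_L = 217.727 ≈ 217.7 N.
Then T_R = 1.36917 × 217.727 = 298.1 N.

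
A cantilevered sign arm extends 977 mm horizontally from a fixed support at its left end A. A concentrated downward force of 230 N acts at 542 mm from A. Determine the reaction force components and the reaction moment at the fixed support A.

A_x = 0, A_y = 230.0 N, M_A = 124700 N·mm

ΣF_x = 0: A_x = 0.
ΣF_y = 0: A_y − 230 = 0 → A_y = 230.0 N.
ΣM about A: M_A − 230·542 = 0 → M_A = 124700 N·mm.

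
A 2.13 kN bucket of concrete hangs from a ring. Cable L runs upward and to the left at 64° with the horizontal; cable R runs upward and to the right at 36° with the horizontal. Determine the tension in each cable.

T_L = 1.750 kN, T_R = 0.9481 kN

ΣF_x = 0: −T_L·cos64° + T_R·cos36° = 0 → T_R = 0.541857·T_L.
ΣF_y = 0: T_L·sin64° + T_R·sin36° = 2.13.
Substitute: T_L·(0.898794 + 0.541857·0.587785) = 2.13 → T_L = 1.74979 ≈ 1.750 kN.
Then T_R = 0.541857 × 1.74979 = 0.9481 kN.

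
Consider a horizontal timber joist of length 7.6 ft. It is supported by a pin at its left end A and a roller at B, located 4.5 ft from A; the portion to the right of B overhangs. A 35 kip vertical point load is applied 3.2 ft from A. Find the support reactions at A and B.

A_x = 0, A_y = 10.11 kip, B_y = 24.89 kip

ΣM about A: B_y·4.5 − 35·3.2 = 0 → B_y = 112/4.5 = 24.8889 ≈ 24.89 kip.
ΣF_y = 0: A_y + 24.8889 − 35 = 0 → A_y = 10.11 kip.
ΣF_x = 0: no horizontal applied forces, so A_x = 0.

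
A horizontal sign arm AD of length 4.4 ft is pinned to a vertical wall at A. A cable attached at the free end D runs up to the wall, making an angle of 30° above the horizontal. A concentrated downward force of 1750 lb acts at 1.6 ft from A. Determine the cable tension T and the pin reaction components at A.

T = 1273 lb, A_x = 1102 lb, A_y = 1114 lb

ΣM about A: T·sin30°·4.4 − 1750·1.6 = 0 → T = 2800/(4.4·0.5) = 1272.73 ≈ 1273 lb.
ΣF_x = 0: A_x − T·cos30° = 0 → A_x = 1272.73 × 0.866025 = 1102 lb.
ΣF_y = 0: A_y + T·sin30° − 1750 = 0 → A_y = 1750 − 1272.73 × 0.5 = 1114 lb.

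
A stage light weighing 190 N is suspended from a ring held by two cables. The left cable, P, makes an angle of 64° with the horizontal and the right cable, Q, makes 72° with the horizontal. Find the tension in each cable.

ΣF_x = 0: −T_P·cos64° + T_Q·cos72° = 0 → T_Q = 1.4186·T_P.
ΣF_y = 0: T_P·sin64° + T_Q·sin72° = 190.
Substitute: T_P·(0.898794 + 1.4186·0.951057) = 190 → T_P = 84.5209 ≈ 84.52 N.
Then T_Q = 1.4186 × 84.5209 = 119.9 N.

T_P = 84.52 N, T_Q = 119.9 N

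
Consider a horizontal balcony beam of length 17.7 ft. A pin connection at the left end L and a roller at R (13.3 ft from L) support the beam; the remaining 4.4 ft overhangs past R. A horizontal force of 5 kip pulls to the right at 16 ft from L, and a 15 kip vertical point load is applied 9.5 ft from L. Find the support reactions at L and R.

Moments about L: R_y·13.3 − 15·9.5 = 0 → R_y = 142.5/13.3 = 10.7143 ≈ 10.71 kip.
ΣF_y = 0: L_y + 10.7143 − 15 = 0 → L_y = 4.286 kip.
ΣF_x = 0: L_x + 5 = 0 → L_x = -5.000 kip.

L_x = -5.000 kip, L_y = 4.286 kip, R_y = 10.71 kip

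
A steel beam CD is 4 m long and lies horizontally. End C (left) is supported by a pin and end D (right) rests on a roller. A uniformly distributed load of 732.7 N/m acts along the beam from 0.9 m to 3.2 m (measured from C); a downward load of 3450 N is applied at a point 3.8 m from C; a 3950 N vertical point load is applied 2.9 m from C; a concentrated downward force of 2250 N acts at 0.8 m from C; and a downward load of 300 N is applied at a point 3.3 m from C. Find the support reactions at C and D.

Resultant of the distributed load: 732.7 × 2.3 = 1685.21 N at 2.05 m from C.
Taking moments about C: D_y·4 − (732.7·2.3)·2.05 − 3450·3.8 − 3950·2.9 − 2250·0.8 − 300·3.3 = 0 → D_y = 30809.6805/4 = 7702.42 ≈ 7702 N.
ΣF_y = 0: C_y + 7702.42 − 732.7·2.3 − 3450 − 3950 − 2250 − 300 = 0 → C_y = 3933 N.
ΣF_x = 0: no horizontal applied forces, so C_x = 0.

C_x = 0, C_y = 3933 N, D_y = 7702 N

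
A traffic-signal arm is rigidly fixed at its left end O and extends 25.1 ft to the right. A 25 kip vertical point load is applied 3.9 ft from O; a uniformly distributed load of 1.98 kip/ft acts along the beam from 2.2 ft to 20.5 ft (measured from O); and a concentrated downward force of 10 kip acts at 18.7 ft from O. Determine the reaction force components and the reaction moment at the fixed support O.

Resultant of the distributed load: 1.98 × 18.3 = 36.234 kip at 11.35 ft from O.
ΣF_x = 0: O_x = 0.
ΣF_y = 0: O_y − 25 − 1.98·18.3 − 10 = 0 → O_y = 71.23 kip.
ΣM about O: M_O − 25·3.9 − (1.98·18.3)·11.35 − 10·18.7 = 0 → M_O = 695.8 kip·ft.

O_x = 0, O_y = 71.23 kip, M_O = 695.8 kip·ft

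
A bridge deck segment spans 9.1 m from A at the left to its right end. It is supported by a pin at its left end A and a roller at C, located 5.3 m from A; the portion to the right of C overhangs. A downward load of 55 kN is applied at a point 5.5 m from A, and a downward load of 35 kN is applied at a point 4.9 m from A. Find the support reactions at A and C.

Taking moments about A: C_y·5.3 − 55·5.5 − 35·4.9 = 0 → C_y = 474/5.3 = 89.434 ≈ 89.43 kN.
ΣF_y = 0: A_y + 89.434 − 55 − 35 = 0 → A_y = 0.5660 kN.
ΣF_x = 0: no horizontal applied forces, so A_x = 0.

A_x = 0, A_y = 0.5660 kN, C_y = 89.43 kN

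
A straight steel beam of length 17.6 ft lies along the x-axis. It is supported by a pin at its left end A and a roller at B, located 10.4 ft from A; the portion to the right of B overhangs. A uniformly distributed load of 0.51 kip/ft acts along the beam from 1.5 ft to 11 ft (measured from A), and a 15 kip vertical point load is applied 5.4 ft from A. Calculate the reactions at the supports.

A_x = 0, A_y = 9.145 kip, B_y = 10.70 kip

Resultant of the distributed load: 0.51 × 9.5 = 4.845 kip at 6.25 ft from A.
Taking moments about A: B_y·10.4 − (0.51·9.5)·6.25 − 15·5.4 = 0 → B_y = 111.28125/10.4 = 10.7001 ≈ 10.70 kip.
ΣF_y = 0: A_y + 10.7001 − 0.51·9.5 − 15 = 0 → A_y = 9.145 kip.
ΣF_x = 0: no horizontal applied forces, so A_x = 0.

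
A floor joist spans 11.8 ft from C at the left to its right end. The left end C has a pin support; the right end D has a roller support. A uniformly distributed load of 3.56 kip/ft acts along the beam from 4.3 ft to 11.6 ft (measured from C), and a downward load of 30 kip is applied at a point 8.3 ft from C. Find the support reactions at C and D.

Resultant of the distributed load: 3.56 × 7.3 = 25.988 kip at 7.95 ft from C.
ΣM about C: D_y·11.8 − (3.56·7.3)·7.95 − 30·8.3 = 0 → D_y = 455.6046/11.8 = 38.6106 ≈ 38.61 kip.
ΣF_y = 0: C_y + 38.6106 − 3.56·7.3 − 30 = 0 → C_y = 17.38 kip.
ΣF_x = 0: no horizontal applied forces, so C_x = 0.

C_x = 0, C_y = 17.38 kip, D_y = 38.61 kip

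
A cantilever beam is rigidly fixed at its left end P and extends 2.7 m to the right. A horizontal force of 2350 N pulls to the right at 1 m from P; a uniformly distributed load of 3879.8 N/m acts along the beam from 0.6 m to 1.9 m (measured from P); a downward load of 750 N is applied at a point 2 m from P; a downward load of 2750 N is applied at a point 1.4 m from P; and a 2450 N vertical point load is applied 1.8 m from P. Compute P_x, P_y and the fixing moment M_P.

P_x = -2350 N, P_y = 10990 N, M_P = 16060 N·m

Resultant of the distributed load: 3879.8 × 1.3 = 5043.74 N at 1.25 m from P.
ΣF_x = 0: P_x + 2350 = 0 → P_x = -2350 N.
ΣF_y = 0: P_y − 3879.8·1.3 − 750 − 2750 − 2450 = 0 → P_y = 10990 N.
ΣM about P: M_P − (3879.8·1.3)·1.25 − 750·2 − 2750·1.4 − 2450·1.8 = 0 → M_P = 16060 N·m.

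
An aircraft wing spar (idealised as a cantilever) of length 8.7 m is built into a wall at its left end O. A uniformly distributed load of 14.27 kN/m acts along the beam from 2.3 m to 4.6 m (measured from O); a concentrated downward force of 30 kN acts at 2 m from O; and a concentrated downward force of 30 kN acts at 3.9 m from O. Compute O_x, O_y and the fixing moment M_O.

Resultant of the distributed load: 14.27 × 2.3 = 32.821 kN at 3.45 m from O.
ΣF_x = 0: O_x = 0.
ΣF_y = 0: O_y − 14.27·2.3 − 30 − 30 = 0 → O_y = 92.82 kN.
ΣM about O: M_O − (14.27·2.3)·3.45 − 30·2 − 30·3.9 = 0 → M_O = 290.2 kN·m.

O_x = 0, O_y = 92.82 kN, M_O = 290.2 kN·m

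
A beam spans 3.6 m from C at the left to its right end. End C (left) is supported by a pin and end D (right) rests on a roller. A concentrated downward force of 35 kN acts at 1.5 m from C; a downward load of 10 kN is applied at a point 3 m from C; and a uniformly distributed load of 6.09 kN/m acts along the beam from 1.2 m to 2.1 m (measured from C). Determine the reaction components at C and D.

Resultant of the distributed load: 6.09 × 0.9 = 5.481 kN at 1.65 m from C.
ΣM about C: D_y·3.6 − 35·1.5 − 10·3 − (6.09·0.9)·1.65 = 0 → D_y = 91.54365/3.6 = 25.4288 ≈ 25.43 kN.
ΣF_y = 0: C_y + 25.4288 − 35 − 10 − 6.09·0.9 = 0 → C_y = 25.05 kN.
ΣF_x = 0: no horizontal applied forces, so C_x = 0.

C_x = 0, C_y = 25.05 kN, D_y = 25.43 kN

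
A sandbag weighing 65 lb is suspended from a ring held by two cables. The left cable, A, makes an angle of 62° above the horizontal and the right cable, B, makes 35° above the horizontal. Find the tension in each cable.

T_A = 53.64 lb, T_B = 30.74 lb

ΣF_x = 0: −T_A·cos62° + T_B·cos35° = 0 → T_B = 0.573119·T_A.
ΣF_y = 0: T_A·sin62° + T_B·sin35° = 65.
Substitute: T_A·(0.882948 + 0.573119·0.573576) = 65 → T_A = 53.6447 ≈ 53.64 lb.
Then T_B = 0.573119 × 53.6447 = 30.74 lb.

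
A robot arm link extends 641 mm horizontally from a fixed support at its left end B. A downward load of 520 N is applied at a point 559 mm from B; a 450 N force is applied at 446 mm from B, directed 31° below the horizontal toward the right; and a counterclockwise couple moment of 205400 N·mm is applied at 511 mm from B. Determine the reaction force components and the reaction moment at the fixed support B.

ΣF_x = 0: B_x + 450·cos31° = 0 → B_x = -385.7 N.
ΣF_y = 0: B_y − 520 − 450·sin31° = 0 → B_y = 751.8 N.
ΣM about B: M_B − 520·559 − 450·sin31°·446 + 205400 = 0 → M_B = 188600 N·mm.

B_x = -385.7 N, B_y = 751.8 N, M_B = 188600 N·mm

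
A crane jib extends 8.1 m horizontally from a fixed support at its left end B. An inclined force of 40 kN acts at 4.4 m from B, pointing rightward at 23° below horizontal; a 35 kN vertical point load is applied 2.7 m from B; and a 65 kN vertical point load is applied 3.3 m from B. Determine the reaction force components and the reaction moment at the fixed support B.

ΣF_x = 0: B_x + 40·cos23° = 0 → B_x = -36.82 kN.
ΣF_y = 0: B_y − 40·sin23° − 35 − 65 = 0 → B_y = 115.6 kN.
ΣM about B: M_B − 40·sin23°·4.4 − 35·2.7 − 65·3.3 = 0 → M_B = 377.8 kN·m.

B_x = -36.82 kN, B_y = 115.6 kN, M_B = 377.8 kN·m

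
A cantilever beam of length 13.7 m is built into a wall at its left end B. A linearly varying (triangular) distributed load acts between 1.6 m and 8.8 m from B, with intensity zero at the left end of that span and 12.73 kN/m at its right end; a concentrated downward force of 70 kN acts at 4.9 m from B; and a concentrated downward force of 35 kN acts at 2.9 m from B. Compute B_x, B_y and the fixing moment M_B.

Resultant of the triangular load: ½ × 12.73 × 7.2 = 45.828 kN, acting at 6.4 m from B (one-third of the span from the peak).
ΣF_x = 0: B_x = 0.
ΣF_y = 0: B_y − ½·12.73·7.2 − 70 − 35 = 0 → B_y = 150.8 kN.
ΣM about B: M_B − (½·12.73·7.2)·6.4 − 70·4.9 − 35·2.9 = 0 → M_B = 737.8 kN·m.

B_x = 0, B_y = 150.8 kN, M_B = 737.8 kN·m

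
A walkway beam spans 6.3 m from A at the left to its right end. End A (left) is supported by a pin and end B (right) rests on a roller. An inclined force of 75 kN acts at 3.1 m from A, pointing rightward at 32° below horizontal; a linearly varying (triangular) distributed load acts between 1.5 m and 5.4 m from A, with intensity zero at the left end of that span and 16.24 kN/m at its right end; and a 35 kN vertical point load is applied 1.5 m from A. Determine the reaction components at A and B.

Resultant of the triangular load: ½ × 16.24 × 3.9 = 31.668 kN, acting at 4.1 m from A (one-third of the span from the peak).
Taking moments about A: B_y·6.3 − 75·sin32°·3.1 − (½·16.24·3.9)·4.1 − 35·1.5 = 0 → B_y = 305.545/6.3 = 48.4992 ≈ 48.50 kN.
ΣF_y = 0: A_y + 48.4992 − 75·sin32° − ½·16.24·3.9 − 35 = 0 → A_y = 57.91 kN.
ΣF_x = 0: A_x + 75·cos32° = 0 → A_x = -63.60 kN.

A_x = -63.60 kN, A_y = 57.91 kN, B_y = 48.50 kN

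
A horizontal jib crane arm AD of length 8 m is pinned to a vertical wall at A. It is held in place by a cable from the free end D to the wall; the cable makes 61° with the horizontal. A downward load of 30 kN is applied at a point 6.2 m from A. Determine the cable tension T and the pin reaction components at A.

ΣM about A: T·sin61°·8 − 30·6.2 = 0 → T = 186/(8·0.87462) = 26.583 ≈ 26.58 kN.
ΣF_x = 0: A_x − T·cos61° = 0 → A_x = 26.583 × 0.48481 = 12.89 kN.
ΣF_y = 0: A_y + T·sin61° − 30 = 0 → A_y = 30 − 26.583 × 0.87462 = 6.750 kN.

T = 26.58 kN, A_x = 12.89 kN, A_y = 6.750 kN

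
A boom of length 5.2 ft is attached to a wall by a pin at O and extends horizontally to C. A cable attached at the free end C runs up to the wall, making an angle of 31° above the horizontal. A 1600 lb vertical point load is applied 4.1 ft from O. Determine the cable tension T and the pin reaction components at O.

T = 2449 lb, O_x = 2100 lb, O_y = 338.5 lb

ΣM about O: T·sin31°·5.2 − 1600·4.1 = 0 → T = 6560/(5.2·0.515038) = 2449.41 ≈ 2449 lb.
ΣF_x = 0: O_x − T·cos31° = 0 → O_x = 2449.41 × 0.857167 = 2100 lb.
ΣF_y = 0: O_y + T·sin31° − 1600 = 0 → O_y = 1600 − 2449.41 × 0.515038 = 338.5 lb.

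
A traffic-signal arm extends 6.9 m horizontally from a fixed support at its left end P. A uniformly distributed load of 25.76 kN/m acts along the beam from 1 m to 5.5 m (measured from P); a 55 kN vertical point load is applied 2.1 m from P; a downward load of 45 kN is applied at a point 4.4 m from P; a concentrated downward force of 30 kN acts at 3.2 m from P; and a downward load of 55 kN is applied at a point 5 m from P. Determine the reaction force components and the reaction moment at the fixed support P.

Resultant of the distributed load: 25.76 × 4.5 = 115.92 kN at 3.25 m from P.
ΣF_x = 0: P_x = 0.
ΣF_y = 0: P_y − 25.76·4.5 − 55 − 45 − 30 − 55 = 0 → P_y = 300.9 kN.
ΣM about P: M_P − (25.76·4.5)·3.25 − 55·2.1 − 45·4.4 − 30·3.2 − 55·5 = 0 → M_P = 1061 kN·m.

P_x = 0, P_y = 300.9 kN, M_P = 1061 kN·m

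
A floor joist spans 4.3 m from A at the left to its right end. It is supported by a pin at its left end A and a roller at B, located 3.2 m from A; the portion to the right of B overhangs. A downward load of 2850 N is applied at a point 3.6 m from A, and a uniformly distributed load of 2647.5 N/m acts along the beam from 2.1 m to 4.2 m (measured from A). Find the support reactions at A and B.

A_x = 0, A_y = -269.4 N, B_y = 8679 N

Resultant of the distributed load: 2647.5 × 2.1 = 5559.75 N at 3.15 m from A.
ΣM about A: B_y·3.2 − 2850·3.6 − (2647.5·2.1)·3.15 = 0 → B_y = 27773.2125/3.2 = 8679.13 ≈ 8679 N.
ΣF_y = 0: A_y + 8679.13 − 2850 − 2647.5·2.1 = 0 → A_y = -269.4 N.
ΣF_x = 0: no horizontal applied forces, so A_x = 0.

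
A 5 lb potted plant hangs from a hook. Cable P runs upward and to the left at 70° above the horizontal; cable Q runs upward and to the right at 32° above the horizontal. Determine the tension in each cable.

ΣF_x = 0: −T_P·cos70° + T_Q·cos32° = 0 → T_Q = 0.403303·T_P.
ΣF_y = 0: T_P·sin70° + T_Q·sin32° = 5.
Substitute: T_P·(0.939693 + 0.403303·0.529919) = 5 → T_P = 4.33497 ≈ 4.335 lb.
Then T_Q = 0.403303 × 4.33497 = 1.748 lb.

T_P = 4.335 lb, T_Q = 1.748 lb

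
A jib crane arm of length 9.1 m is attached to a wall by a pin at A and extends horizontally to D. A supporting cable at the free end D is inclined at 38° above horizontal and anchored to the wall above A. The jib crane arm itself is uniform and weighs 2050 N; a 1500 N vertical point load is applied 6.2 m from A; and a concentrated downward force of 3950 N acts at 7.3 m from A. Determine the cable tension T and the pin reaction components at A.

ΣM about A: T·sin38°·9.1 − 2050·4.55 − 1500·6.2 − 3950·7.3 = 0 → T = 47462.5/(9.1·0.615661) = 8471.64 ≈ 8472 N.
ΣF_x = 0: A_x − T·cos38° = 0 → A_x = 8471.64 × 0.788011 = 6676 N.
ΣF_y = 0: A_y + T·sin38° − 2050 − 1500 − 3950 = 0 → A_y = 7500 − 8471.64 × 0.615661 = 2284 N.

T = 8472 N, A_x = 6676 N, A_y = 2284 N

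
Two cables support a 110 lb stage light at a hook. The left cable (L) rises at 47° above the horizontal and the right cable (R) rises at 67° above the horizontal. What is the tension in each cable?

ΣF_x = 0: −T_L·cos47° + T_R·cos67° = 0 → T_R = 1.74544·T_L.
ΣF_y = 0: T_L·sin47° + T_R·sin67° = 110.
Substitute: T_L·(0.731354 + 1.74544·0.920505) = 110 → T_L = 47.0479 ≈ 47.05 lb.
Then T_R = 1.74544 × 47.0479 = 82.12 lb.

T_L = 47.05 lb, T_R = 82.12 lb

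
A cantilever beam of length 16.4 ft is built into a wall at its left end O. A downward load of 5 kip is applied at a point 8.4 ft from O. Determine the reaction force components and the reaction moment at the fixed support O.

ΣF_x = 0: O_x = 0.
ΣF_y = 0: O_y − 5 = 0 → O_y = 5.000 kip.
ΣM about O: M_O − 5·8.4 = 0 → M_O = 42.00 kip·ft.

O_x = 0, O_y = 5.000 kip, M_O = 42.00 kip·ft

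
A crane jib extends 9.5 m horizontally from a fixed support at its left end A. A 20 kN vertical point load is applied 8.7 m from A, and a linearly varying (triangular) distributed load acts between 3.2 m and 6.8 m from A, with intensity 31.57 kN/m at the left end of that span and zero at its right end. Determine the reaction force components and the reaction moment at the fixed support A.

Resultant of the triangular load: ½ × 31.57 × 3.6 = 56.826 kN, acting at 4.4 m from A (one-third of the span from the peak).
ΣF_x = 0: A_x = 0.
ΣF_y = 0: A_y − 20 − ½·31.57·3.6 = 0 → A_y = 76.83 kN.
ΣM about A: M_A − 20·8.7 − (½·31.57·3.6)·4.4 = 0 → M_A = 424.0 kN·m.

A_x = 0, A_y = 76.83 kN, M_A = 424.0 kN·m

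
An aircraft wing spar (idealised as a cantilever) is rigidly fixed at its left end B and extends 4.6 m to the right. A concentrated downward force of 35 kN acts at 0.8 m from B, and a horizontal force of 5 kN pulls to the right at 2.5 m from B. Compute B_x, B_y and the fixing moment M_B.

B_x = -5.000 kN, B_y = 35.00 kN, M_B = 28.00 kN·m

ΣF_x = 0: B_x + 5 = 0 → B_x = -5.000 kN.
ΣF_y = 0: B_y − 35 = 0 → B_y = 35.00 kN.
ΣM about B: M_B − 35·0.8 = 0 → M_B = 28.00 kN·m.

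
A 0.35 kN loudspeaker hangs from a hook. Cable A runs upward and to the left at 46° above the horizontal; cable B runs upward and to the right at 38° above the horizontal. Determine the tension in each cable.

T_A = 0.2773 kN, T_B = 0.2445 kN

ΣF_x = 0: −T_A·cos46° + T_B·cos38° = 0 → T_B = 0.881534·T_A.
ΣF_y = 0: T_A·sin46° + T_B·sin38° = 0.35.
Substitute: T_A·(0.71934 + 0.881534·0.615661) = 0.35 → T_A = 0.277323 ≈ 0.2773 kN.
Then T_B = 0.881534 × 0.277323 = 0.2445 kN.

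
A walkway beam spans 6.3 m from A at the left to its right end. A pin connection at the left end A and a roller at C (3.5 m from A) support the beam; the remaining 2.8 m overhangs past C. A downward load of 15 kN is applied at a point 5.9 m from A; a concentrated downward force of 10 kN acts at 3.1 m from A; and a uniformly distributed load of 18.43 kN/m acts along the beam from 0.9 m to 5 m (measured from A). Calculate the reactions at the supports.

Resultant of the distributed load: 18.43 × 4.1 = 75.563 kN at 2.95 m from A.
ΣM about A: C_y·3.5 − 15·5.9 − 10·3.1 − (18.43·4.1)·2.95 = 0 → C_y = 342.41085/3.5 = 97.8317 ≈ 97.83 kN.
ΣF_y = 0: A_y + 97.8317 − 15 − 10 − 18.43·4.1 = 0 → A_y = 2.731 kN.
ΣF_x = 0: no horizontal applied forces, so A_x = 0.

A_x = 0, A_y = 2.731 kN, C_y = 97.83 kN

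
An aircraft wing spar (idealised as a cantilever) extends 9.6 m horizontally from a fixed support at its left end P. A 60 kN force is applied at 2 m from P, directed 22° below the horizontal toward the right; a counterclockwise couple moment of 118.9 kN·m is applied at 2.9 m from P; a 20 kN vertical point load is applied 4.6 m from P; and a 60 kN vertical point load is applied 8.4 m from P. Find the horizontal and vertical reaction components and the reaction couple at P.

ΣF_x = 0: P_x + 60·cos22° = 0 → P_x = -55.63 kN.
ΣF_y = 0: P_y − 60·sin22° − 20 − 60 = 0 → P_y = 102.5 kN.
ΣM about P: M_P − 60·sin22°·2 + 118.9 − 20·4.6 − 60·8.4 = 0 → M_P = 522.1 kN·m.

P_x = -55.63 kN, P_y = 102.5 kN, M_P = 522.1 kN·m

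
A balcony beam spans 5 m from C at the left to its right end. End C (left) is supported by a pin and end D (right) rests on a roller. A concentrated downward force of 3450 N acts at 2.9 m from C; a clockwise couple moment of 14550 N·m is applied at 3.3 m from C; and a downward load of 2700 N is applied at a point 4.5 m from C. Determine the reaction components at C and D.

C_x = 0, C_y = -1191 N, D_y = 7341 N

Taking moments about C: D_y·5 − 3450·2.9 − 14550 − 2700·4.5 = 0 → D_y = 36705/5 = 7341 N.
ΣF_y = 0: C_y + 7341 − 3450 − 2700 = 0 → C_y = -1191 N.
ΣF_x = 0: no horizontal applied forces, so C_x = 0.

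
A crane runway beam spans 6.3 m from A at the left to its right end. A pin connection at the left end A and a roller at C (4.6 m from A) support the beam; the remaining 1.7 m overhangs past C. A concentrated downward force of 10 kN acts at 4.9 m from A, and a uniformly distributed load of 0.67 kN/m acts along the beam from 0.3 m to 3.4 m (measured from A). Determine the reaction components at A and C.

A_x = 0, A_y = 0.5895 kN, C_y = 11.49 kN

Resultant of the distributed load: 0.67 × 3.1 = 2.077 kN at 1.85 m from A.
Moments about A: C_y·4.6 − 10·4.9 − (0.67·3.1)·1.85 = 0 → C_y = 52.84245/4.6 = 11.4875 ≈ 11.49 kN.
ΣF_y = 0: A_y + 11.4875 − 10 − 0.67·3.1 = 0 → A_y = 0.5895 kN.
ΣF_x = 0: no horizontal applied forces, so A_x = 0.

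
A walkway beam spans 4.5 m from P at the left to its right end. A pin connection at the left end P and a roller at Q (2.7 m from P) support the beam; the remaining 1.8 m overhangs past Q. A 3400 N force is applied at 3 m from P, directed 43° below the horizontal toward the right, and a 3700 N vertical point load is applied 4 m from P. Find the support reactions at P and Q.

ΣM about P: Q_y·2.7 − 3400·sin43°·3 − 3700·4 = 0 → Q_y = 21756.4/2.7 = 8057.93 ≈ 8058 N.
ΣF_y = 0: P_y + 8057.93 − 3400·sin43° − 3700 = 0 → P_y = -2039 N.
ΣF_x = 0: P_x + 3400·cos43° = 0 → P_x = -2487 N.

P_x = -2487 N, P_y = -2039 N, Q_y = 8058 N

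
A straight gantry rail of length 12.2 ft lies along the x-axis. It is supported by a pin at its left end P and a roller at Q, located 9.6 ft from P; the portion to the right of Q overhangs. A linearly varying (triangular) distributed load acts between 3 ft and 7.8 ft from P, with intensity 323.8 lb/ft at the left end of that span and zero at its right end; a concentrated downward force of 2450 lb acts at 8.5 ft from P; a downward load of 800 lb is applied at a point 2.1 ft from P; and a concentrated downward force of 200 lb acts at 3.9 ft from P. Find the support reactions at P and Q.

P_x = 0, P_y = 1429 lb, Q_y = 2798 lb

Resultant of the triangular load: ½ × 323.8 × 4.8 = 777.12 lb, acting at 4.6 ft from P (one-third of the span from the peak).
ΣM about P: Q_y·9.6 − (½·323.8·4.8)·4.6 − 2450·8.5 − 800·2.1 − 200·3.9 = 0 → Q_y = 26859.752/9.6 = 2797.89 ≈ 2798 lb.
ΣF_y = 0: P_y + 2797.89 − ½·323.8·4.8 − 2450 − 800 − 200 = 0 → P_y = 1429 lb.
ΣF_x = 0: no horizontal applied forces, so P_x = 0.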